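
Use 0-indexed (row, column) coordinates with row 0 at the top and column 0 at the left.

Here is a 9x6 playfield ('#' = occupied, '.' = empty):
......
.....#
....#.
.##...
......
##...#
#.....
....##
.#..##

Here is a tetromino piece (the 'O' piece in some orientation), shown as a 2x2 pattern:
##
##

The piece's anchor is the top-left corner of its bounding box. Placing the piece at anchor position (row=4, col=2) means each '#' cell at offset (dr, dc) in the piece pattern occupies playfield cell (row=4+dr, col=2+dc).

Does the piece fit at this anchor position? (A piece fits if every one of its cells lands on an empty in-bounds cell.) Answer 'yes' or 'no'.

Check each piece cell at anchor (4, 2):
  offset (0,0) -> (4,2): empty -> OK
  offset (0,1) -> (4,3): empty -> OK
  offset (1,0) -> (5,2): empty -> OK
  offset (1,1) -> (5,3): empty -> OK
All cells valid: yes

Answer: yes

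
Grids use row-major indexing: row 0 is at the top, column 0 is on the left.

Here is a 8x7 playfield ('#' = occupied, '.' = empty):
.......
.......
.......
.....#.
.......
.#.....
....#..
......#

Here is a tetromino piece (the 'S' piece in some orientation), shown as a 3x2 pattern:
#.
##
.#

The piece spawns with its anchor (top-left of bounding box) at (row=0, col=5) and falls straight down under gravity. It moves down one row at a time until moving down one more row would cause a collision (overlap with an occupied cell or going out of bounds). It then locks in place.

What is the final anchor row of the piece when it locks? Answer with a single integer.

Spawn at (row=0, col=5). Try each row:
  row 0: fits
  row 1: fits
  row 2: blocked -> lock at row 1

Answer: 1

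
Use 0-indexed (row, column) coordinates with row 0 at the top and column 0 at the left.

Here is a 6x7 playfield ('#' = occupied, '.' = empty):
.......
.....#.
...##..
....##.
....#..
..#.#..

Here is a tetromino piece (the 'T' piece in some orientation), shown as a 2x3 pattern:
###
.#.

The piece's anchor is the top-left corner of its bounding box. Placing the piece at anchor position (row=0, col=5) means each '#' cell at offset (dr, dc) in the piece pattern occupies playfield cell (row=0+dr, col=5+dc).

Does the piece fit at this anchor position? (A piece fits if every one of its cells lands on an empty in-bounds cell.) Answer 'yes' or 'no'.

Check each piece cell at anchor (0, 5):
  offset (0,0) -> (0,5): empty -> OK
  offset (0,1) -> (0,6): empty -> OK
  offset (0,2) -> (0,7): out of bounds -> FAIL
  offset (1,1) -> (1,6): empty -> OK
All cells valid: no

Answer: no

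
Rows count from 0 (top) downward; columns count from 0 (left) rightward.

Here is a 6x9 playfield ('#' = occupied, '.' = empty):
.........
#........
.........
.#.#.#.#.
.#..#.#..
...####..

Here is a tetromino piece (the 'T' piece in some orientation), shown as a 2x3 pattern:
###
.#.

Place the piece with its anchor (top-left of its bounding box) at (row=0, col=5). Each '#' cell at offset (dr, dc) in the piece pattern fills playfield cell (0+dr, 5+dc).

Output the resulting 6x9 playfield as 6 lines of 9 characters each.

Fill (0+0,5+0) = (0,5)
Fill (0+0,5+1) = (0,6)
Fill (0+0,5+2) = (0,7)
Fill (0+1,5+1) = (1,6)

Answer: .....###.
#.....#..
.........
.#.#.#.#.
.#..#.#..
...####..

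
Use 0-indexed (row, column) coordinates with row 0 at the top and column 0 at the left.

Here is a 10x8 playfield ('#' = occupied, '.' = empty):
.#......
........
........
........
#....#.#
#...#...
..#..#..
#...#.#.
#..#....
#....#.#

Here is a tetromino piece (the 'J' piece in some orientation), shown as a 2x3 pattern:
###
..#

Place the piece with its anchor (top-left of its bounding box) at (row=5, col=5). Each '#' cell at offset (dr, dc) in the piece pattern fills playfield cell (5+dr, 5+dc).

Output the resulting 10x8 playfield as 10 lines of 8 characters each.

Answer: .#......
........
........
........
#....#.#
#...####
..#..#.#
#...#.#.
#..#....
#....#.#

Derivation:
Fill (5+0,5+0) = (5,5)
Fill (5+0,5+1) = (5,6)
Fill (5+0,5+2) = (5,7)
Fill (5+1,5+2) = (6,7)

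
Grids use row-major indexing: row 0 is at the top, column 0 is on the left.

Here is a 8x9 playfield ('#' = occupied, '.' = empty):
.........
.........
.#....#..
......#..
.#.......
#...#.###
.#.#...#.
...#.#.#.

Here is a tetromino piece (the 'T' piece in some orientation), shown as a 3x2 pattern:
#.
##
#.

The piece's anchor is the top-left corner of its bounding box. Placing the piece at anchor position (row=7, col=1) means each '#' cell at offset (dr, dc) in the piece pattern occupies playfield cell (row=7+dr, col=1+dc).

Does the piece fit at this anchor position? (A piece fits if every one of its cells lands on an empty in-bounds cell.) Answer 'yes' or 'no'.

Check each piece cell at anchor (7, 1):
  offset (0,0) -> (7,1): empty -> OK
  offset (1,0) -> (8,1): out of bounds -> FAIL
  offset (1,1) -> (8,2): out of bounds -> FAIL
  offset (2,0) -> (9,1): out of bounds -> FAIL
All cells valid: no

Answer: no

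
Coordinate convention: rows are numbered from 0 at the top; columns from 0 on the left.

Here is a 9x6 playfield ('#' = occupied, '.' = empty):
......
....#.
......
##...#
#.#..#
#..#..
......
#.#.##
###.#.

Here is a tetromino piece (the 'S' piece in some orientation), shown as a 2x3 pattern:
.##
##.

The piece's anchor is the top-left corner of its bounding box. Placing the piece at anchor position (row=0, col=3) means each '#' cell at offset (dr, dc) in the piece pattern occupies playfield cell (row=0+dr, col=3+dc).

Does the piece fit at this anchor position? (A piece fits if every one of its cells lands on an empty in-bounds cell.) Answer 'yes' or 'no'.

Answer: no

Derivation:
Check each piece cell at anchor (0, 3):
  offset (0,1) -> (0,4): empty -> OK
  offset (0,2) -> (0,5): empty -> OK
  offset (1,0) -> (1,3): empty -> OK
  offset (1,1) -> (1,4): occupied ('#') -> FAIL
All cells valid: no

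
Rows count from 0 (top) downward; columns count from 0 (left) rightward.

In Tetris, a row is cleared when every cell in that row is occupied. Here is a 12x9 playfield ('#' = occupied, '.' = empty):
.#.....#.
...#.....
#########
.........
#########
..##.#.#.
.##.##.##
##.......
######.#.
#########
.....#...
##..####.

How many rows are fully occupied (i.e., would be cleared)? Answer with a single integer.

Answer: 3

Derivation:
Check each row:
  row 0: 7 empty cells -> not full
  row 1: 8 empty cells -> not full
  row 2: 0 empty cells -> FULL (clear)
  row 3: 9 empty cells -> not full
  row 4: 0 empty cells -> FULL (clear)
  row 5: 5 empty cells -> not full
  row 6: 3 empty cells -> not full
  row 7: 7 empty cells -> not full
  row 8: 2 empty cells -> not full
  row 9: 0 empty cells -> FULL (clear)
  row 10: 8 empty cells -> not full
  row 11: 3 empty cells -> not full
Total rows cleared: 3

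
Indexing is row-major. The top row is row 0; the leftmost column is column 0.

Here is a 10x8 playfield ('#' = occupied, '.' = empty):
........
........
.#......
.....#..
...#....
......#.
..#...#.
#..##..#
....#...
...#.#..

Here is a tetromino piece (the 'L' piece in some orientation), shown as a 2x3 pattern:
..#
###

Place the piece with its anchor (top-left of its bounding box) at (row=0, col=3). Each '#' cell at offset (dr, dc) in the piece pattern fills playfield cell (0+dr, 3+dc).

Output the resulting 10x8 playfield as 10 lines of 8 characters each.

Answer: .....#..
...###..
.#......
.....#..
...#....
......#.
..#...#.
#..##..#
....#...
...#.#..

Derivation:
Fill (0+0,3+2) = (0,5)
Fill (0+1,3+0) = (1,3)
Fill (0+1,3+1) = (1,4)
Fill (0+1,3+2) = (1,5)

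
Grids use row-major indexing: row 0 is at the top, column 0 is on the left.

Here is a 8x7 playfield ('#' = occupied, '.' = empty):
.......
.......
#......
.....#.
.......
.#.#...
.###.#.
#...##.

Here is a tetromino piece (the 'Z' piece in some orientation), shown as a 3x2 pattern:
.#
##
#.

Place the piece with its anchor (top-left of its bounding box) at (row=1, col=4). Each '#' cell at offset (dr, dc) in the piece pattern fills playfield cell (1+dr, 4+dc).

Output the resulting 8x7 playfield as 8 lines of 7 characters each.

Fill (1+0,4+1) = (1,5)
Fill (1+1,4+0) = (2,4)
Fill (1+1,4+1) = (2,5)
Fill (1+2,4+0) = (3,4)

Answer: .......
.....#.
#...##.
....##.
.......
.#.#...
.###.#.
#...##.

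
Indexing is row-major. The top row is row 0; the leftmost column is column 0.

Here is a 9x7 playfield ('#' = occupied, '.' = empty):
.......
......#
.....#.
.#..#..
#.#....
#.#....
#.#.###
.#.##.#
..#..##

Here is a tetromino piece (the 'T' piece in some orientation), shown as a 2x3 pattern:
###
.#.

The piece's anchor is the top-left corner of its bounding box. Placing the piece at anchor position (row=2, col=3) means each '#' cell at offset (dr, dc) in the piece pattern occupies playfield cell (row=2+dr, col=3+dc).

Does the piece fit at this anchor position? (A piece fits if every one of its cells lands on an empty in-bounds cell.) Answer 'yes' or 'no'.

Check each piece cell at anchor (2, 3):
  offset (0,0) -> (2,3): empty -> OK
  offset (0,1) -> (2,4): empty -> OK
  offset (0,2) -> (2,5): occupied ('#') -> FAIL
  offset (1,1) -> (3,4): occupied ('#') -> FAIL
All cells valid: no

Answer: no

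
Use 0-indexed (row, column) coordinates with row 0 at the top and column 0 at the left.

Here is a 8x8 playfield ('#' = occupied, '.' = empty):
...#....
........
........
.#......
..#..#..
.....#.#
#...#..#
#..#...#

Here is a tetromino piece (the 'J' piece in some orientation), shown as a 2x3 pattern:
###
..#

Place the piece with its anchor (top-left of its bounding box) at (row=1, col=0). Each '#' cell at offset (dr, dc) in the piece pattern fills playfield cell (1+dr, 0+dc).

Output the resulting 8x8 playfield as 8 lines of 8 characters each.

Answer: ...#....
###.....
..#.....
.#......
..#..#..
.....#.#
#...#..#
#..#...#

Derivation:
Fill (1+0,0+0) = (1,0)
Fill (1+0,0+1) = (1,1)
Fill (1+0,0+2) = (1,2)
Fill (1+1,0+2) = (2,2)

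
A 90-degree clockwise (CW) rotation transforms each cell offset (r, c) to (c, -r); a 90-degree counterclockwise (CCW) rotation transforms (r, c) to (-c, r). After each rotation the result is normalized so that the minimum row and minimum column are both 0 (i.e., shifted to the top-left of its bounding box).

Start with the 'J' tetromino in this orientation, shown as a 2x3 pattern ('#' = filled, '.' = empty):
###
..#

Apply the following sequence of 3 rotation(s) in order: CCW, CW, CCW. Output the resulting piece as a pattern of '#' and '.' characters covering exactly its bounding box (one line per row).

Answer: ##
#.
#.

Derivation:
Start:
###
..#
After rotation 1 (CCW):
##
#.
#.
After rotation 2 (CW):
###
..#
After rotation 3 (CCW):
##
#.
#.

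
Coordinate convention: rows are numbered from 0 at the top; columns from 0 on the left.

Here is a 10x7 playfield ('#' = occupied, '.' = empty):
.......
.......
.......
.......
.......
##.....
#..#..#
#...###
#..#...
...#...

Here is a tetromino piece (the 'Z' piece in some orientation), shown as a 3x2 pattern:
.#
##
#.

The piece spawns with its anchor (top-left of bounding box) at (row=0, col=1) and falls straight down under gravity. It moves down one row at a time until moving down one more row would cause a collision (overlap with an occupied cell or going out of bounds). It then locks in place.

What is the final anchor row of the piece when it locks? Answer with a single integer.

Spawn at (row=0, col=1). Try each row:
  row 0: fits
  row 1: fits
  row 2: fits
  row 3: blocked -> lock at row 2

Answer: 2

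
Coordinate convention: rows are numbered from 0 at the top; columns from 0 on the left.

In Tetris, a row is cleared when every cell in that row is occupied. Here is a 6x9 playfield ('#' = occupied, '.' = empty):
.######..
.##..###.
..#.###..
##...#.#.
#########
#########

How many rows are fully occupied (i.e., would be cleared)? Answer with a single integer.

Check each row:
  row 0: 3 empty cells -> not full
  row 1: 4 empty cells -> not full
  row 2: 5 empty cells -> not full
  row 3: 5 empty cells -> not full
  row 4: 0 empty cells -> FULL (clear)
  row 5: 0 empty cells -> FULL (clear)
Total rows cleared: 2

Answer: 2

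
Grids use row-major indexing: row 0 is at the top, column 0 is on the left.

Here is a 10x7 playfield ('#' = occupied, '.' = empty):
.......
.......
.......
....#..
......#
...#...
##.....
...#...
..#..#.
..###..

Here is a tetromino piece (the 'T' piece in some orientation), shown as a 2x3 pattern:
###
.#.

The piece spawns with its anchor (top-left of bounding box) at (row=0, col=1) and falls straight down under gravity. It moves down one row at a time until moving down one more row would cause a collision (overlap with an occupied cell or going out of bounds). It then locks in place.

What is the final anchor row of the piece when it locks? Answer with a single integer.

Answer: 4

Derivation:
Spawn at (row=0, col=1). Try each row:
  row 0: fits
  row 1: fits
  row 2: fits
  row 3: fits
  row 4: fits
  row 5: blocked -> lock at row 4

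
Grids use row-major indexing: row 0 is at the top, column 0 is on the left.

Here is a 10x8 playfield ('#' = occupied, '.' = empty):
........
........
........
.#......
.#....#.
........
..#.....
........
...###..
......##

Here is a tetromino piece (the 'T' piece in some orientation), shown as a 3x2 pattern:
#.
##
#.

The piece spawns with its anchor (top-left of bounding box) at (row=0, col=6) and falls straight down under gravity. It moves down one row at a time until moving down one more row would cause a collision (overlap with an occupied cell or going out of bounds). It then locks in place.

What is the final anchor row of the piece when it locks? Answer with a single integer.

Spawn at (row=0, col=6). Try each row:
  row 0: fits
  row 1: fits
  row 2: blocked -> lock at row 1

Answer: 1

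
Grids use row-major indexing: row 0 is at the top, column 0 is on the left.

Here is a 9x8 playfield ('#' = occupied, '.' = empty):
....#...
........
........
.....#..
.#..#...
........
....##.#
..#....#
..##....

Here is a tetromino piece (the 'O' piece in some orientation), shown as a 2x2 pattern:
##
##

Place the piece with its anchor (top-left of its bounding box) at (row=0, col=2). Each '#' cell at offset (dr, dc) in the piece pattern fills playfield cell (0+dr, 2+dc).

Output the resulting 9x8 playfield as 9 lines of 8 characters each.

Fill (0+0,2+0) = (0,2)
Fill (0+0,2+1) = (0,3)
Fill (0+1,2+0) = (1,2)
Fill (0+1,2+1) = (1,3)

Answer: ..###...
..##....
........
.....#..
.#..#...
........
....##.#
..#....#
..##....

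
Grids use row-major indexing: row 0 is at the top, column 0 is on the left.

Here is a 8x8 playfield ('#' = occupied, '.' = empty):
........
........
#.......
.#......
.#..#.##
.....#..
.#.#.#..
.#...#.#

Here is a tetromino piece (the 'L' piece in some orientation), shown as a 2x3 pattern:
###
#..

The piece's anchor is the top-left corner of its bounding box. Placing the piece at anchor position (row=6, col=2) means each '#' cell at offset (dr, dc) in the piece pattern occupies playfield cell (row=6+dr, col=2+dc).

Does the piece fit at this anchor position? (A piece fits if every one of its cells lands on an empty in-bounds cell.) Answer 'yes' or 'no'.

Check each piece cell at anchor (6, 2):
  offset (0,0) -> (6,2): empty -> OK
  offset (0,1) -> (6,3): occupied ('#') -> FAIL
  offset (0,2) -> (6,4): empty -> OK
  offset (1,0) -> (7,2): empty -> OK
All cells valid: no

Answer: no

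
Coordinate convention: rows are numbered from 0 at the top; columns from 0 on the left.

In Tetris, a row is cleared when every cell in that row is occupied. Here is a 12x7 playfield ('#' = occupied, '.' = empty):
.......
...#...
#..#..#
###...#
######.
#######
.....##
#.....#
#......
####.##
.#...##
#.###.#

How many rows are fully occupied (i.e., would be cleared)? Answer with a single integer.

Answer: 1

Derivation:
Check each row:
  row 0: 7 empty cells -> not full
  row 1: 6 empty cells -> not full
  row 2: 4 empty cells -> not full
  row 3: 3 empty cells -> not full
  row 4: 1 empty cell -> not full
  row 5: 0 empty cells -> FULL (clear)
  row 6: 5 empty cells -> not full
  row 7: 5 empty cells -> not full
  row 8: 6 empty cells -> not full
  row 9: 1 empty cell -> not full
  row 10: 4 empty cells -> not full
  row 11: 2 empty cells -> not full
Total rows cleared: 1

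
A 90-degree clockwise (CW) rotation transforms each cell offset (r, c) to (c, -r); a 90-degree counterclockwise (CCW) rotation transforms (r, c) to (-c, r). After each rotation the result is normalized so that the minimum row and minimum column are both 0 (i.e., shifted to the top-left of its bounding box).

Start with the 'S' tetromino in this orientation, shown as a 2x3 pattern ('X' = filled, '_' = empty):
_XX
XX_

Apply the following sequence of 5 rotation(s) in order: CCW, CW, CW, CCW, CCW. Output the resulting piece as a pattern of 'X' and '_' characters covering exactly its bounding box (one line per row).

Answer: X_
XX
_X

Derivation:
Start:
_XX
XX_
After rotation 1 (CCW):
X_
XX
_X
After rotation 2 (CW):
_XX
XX_
After rotation 3 (CW):
X_
XX
_X
After rotation 4 (CCW):
_XX
XX_
After rotation 5 (CCW):
X_
XX
_X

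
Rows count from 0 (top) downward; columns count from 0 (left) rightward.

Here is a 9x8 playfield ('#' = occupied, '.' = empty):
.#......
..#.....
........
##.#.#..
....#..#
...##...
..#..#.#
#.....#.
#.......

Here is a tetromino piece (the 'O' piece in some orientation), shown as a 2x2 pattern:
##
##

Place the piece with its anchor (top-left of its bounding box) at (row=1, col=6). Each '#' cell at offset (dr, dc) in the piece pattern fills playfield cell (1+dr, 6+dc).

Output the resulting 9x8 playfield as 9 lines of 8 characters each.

Answer: .#......
..#...##
......##
##.#.#..
....#..#
...##...
..#..#.#
#.....#.
#.......

Derivation:
Fill (1+0,6+0) = (1,6)
Fill (1+0,6+1) = (1,7)
Fill (1+1,6+0) = (2,6)
Fill (1+1,6+1) = (2,7)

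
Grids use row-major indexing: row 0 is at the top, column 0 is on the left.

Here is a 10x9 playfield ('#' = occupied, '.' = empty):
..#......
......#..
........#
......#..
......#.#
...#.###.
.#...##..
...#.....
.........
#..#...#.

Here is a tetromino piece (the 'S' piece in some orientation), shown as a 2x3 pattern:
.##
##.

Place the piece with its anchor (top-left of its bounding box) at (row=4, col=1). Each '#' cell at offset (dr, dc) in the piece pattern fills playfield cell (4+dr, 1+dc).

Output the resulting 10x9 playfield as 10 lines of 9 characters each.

Answer: ..#......
......#..
........#
......#..
..##..#.#
.###.###.
.#...##..
...#.....
.........
#..#...#.

Derivation:
Fill (4+0,1+1) = (4,2)
Fill (4+0,1+2) = (4,3)
Fill (4+1,1+0) = (5,1)
Fill (4+1,1+1) = (5,2)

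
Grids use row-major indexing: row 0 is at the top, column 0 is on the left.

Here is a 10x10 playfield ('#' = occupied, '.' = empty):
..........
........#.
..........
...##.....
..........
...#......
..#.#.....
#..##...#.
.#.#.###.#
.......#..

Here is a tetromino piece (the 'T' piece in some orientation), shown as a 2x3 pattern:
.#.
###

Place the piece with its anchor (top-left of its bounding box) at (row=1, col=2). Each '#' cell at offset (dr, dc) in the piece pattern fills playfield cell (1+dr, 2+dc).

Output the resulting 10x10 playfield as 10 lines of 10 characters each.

Fill (1+0,2+1) = (1,3)
Fill (1+1,2+0) = (2,2)
Fill (1+1,2+1) = (2,3)
Fill (1+1,2+2) = (2,4)

Answer: ..........
...#....#.
..###.....
...##.....
..........
...#......
..#.#.....
#..##...#.
.#.#.###.#
.......#..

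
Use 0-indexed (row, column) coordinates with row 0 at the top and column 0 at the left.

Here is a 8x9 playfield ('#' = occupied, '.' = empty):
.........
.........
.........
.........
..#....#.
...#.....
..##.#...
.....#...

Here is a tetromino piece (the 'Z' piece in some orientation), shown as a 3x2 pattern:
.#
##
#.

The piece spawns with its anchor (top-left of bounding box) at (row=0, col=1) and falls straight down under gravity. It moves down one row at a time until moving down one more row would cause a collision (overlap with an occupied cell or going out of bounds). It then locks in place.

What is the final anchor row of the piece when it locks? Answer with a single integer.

Answer: 2

Derivation:
Spawn at (row=0, col=1). Try each row:
  row 0: fits
  row 1: fits
  row 2: fits
  row 3: blocked -> lock at row 2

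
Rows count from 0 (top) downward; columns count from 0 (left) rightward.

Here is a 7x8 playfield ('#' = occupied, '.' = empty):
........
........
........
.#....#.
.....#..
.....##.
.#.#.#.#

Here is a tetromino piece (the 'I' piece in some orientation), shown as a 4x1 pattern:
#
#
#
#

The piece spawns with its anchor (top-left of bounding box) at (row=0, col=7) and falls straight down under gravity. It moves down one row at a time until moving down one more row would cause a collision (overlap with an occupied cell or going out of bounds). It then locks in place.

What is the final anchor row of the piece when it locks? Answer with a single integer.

Answer: 2

Derivation:
Spawn at (row=0, col=7). Try each row:
  row 0: fits
  row 1: fits
  row 2: fits
  row 3: blocked -> lock at row 2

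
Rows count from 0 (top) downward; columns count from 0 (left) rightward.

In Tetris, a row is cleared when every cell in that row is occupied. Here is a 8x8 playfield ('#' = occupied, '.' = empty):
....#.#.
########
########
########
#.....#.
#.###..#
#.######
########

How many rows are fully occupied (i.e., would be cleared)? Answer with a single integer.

Check each row:
  row 0: 6 empty cells -> not full
  row 1: 0 empty cells -> FULL (clear)
  row 2: 0 empty cells -> FULL (clear)
  row 3: 0 empty cells -> FULL (clear)
  row 4: 6 empty cells -> not full
  row 5: 3 empty cells -> not full
  row 6: 1 empty cell -> not full
  row 7: 0 empty cells -> FULL (clear)
Total rows cleared: 4

Answer: 4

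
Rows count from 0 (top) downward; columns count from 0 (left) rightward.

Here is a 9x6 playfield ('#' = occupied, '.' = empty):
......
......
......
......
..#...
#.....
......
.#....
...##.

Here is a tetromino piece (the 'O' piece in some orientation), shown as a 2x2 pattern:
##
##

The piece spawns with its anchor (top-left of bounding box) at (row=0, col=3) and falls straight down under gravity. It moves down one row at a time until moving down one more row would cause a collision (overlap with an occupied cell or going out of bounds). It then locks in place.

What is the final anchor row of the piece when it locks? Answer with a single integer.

Spawn at (row=0, col=3). Try each row:
  row 0: fits
  row 1: fits
  row 2: fits
  row 3: fits
  row 4: fits
  row 5: fits
  row 6: fits
  row 7: blocked -> lock at row 6

Answer: 6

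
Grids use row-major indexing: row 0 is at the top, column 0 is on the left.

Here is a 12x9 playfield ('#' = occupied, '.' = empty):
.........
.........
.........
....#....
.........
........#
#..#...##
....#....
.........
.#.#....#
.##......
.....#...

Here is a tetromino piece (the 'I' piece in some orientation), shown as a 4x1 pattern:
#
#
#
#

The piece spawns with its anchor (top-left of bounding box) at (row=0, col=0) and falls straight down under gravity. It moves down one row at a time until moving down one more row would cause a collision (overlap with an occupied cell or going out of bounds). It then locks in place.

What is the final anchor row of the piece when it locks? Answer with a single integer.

Spawn at (row=0, col=0). Try each row:
  row 0: fits
  row 1: fits
  row 2: fits
  row 3: blocked -> lock at row 2

Answer: 2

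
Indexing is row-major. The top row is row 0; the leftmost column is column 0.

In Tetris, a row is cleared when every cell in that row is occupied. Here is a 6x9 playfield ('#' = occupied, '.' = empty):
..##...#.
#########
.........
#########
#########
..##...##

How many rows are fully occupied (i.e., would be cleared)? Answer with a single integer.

Check each row:
  row 0: 6 empty cells -> not full
  row 1: 0 empty cells -> FULL (clear)
  row 2: 9 empty cells -> not full
  row 3: 0 empty cells -> FULL (clear)
  row 4: 0 empty cells -> FULL (clear)
  row 5: 5 empty cells -> not full
Total rows cleared: 3

Answer: 3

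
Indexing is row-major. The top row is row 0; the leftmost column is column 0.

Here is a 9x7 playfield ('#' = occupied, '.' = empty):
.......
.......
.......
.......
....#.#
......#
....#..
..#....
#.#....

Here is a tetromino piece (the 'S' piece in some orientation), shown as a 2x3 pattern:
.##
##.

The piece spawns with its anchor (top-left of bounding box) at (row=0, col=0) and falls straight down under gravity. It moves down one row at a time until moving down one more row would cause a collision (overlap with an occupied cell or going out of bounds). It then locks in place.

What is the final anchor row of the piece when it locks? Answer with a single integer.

Answer: 6

Derivation:
Spawn at (row=0, col=0). Try each row:
  row 0: fits
  row 1: fits
  row 2: fits
  row 3: fits
  row 4: fits
  row 5: fits
  row 6: fits
  row 7: blocked -> lock at row 6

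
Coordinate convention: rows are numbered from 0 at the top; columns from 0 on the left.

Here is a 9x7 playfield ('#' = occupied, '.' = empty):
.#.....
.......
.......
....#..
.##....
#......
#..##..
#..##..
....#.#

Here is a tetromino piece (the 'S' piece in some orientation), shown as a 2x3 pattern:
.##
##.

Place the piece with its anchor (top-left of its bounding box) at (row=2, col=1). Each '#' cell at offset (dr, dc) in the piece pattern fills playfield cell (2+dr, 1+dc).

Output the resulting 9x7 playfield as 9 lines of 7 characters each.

Answer: .#.....
.......
..##...
.##.#..
.##....
#......
#..##..
#..##..
....#.#

Derivation:
Fill (2+0,1+1) = (2,2)
Fill (2+0,1+2) = (2,3)
Fill (2+1,1+0) = (3,1)
Fill (2+1,1+1) = (3,2)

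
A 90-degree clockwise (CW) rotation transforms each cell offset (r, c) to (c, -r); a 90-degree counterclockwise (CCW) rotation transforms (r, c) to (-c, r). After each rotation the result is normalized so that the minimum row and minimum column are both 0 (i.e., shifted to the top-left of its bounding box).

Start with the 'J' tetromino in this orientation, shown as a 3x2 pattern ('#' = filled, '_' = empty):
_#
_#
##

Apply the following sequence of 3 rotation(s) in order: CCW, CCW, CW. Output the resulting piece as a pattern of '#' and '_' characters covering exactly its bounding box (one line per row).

Answer: ###
__#

Derivation:
Start:
_#
_#
##
After rotation 1 (CCW):
###
__#
After rotation 2 (CCW):
##
#_
#_
After rotation 3 (CW):
###
__#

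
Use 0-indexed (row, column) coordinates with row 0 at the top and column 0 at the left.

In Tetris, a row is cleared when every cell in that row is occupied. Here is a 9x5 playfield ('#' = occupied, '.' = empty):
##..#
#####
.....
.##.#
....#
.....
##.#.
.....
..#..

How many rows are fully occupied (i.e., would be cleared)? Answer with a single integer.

Check each row:
  row 0: 2 empty cells -> not full
  row 1: 0 empty cells -> FULL (clear)
  row 2: 5 empty cells -> not full
  row 3: 2 empty cells -> not full
  row 4: 4 empty cells -> not full
  row 5: 5 empty cells -> not full
  row 6: 2 empty cells -> not full
  row 7: 5 empty cells -> not full
  row 8: 4 empty cells -> not full
Total rows cleared: 1

Answer: 1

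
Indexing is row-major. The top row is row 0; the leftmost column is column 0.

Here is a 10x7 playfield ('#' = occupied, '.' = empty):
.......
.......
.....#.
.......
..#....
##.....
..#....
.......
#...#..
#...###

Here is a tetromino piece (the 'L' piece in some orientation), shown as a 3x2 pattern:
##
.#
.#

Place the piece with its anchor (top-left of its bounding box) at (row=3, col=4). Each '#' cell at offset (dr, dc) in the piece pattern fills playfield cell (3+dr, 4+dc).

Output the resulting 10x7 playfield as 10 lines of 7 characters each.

Fill (3+0,4+0) = (3,4)
Fill (3+0,4+1) = (3,5)
Fill (3+1,4+1) = (4,5)
Fill (3+2,4+1) = (5,5)

Answer: .......
.......
.....#.
....##.
..#..#.
##...#.
..#....
.......
#...#..
#...###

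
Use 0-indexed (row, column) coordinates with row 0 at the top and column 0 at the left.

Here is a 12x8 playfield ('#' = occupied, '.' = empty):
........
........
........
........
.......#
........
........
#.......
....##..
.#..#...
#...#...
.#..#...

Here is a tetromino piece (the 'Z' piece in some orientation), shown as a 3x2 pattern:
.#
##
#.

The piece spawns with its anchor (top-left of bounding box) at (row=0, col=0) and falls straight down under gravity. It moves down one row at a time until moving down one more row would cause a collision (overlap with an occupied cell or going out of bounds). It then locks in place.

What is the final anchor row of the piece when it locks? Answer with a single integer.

Answer: 4

Derivation:
Spawn at (row=0, col=0). Try each row:
  row 0: fits
  row 1: fits
  row 2: fits
  row 3: fits
  row 4: fits
  row 5: blocked -> lock at row 4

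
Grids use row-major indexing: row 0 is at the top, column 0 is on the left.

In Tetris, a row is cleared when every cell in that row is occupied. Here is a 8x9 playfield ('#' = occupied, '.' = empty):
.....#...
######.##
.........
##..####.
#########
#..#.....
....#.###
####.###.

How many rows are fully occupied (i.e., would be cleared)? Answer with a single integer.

Answer: 1

Derivation:
Check each row:
  row 0: 8 empty cells -> not full
  row 1: 1 empty cell -> not full
  row 2: 9 empty cells -> not full
  row 3: 3 empty cells -> not full
  row 4: 0 empty cells -> FULL (clear)
  row 5: 7 empty cells -> not full
  row 6: 5 empty cells -> not full
  row 7: 2 empty cells -> not full
Total rows cleared: 1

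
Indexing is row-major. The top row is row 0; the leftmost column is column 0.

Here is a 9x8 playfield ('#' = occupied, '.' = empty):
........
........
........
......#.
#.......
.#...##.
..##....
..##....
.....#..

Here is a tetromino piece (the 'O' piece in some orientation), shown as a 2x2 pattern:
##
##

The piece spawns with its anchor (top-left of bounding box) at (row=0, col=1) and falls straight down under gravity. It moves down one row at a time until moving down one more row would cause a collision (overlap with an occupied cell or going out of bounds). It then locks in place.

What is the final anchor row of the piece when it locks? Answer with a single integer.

Answer: 3

Derivation:
Spawn at (row=0, col=1). Try each row:
  row 0: fits
  row 1: fits
  row 2: fits
  row 3: fits
  row 4: blocked -> lock at row 3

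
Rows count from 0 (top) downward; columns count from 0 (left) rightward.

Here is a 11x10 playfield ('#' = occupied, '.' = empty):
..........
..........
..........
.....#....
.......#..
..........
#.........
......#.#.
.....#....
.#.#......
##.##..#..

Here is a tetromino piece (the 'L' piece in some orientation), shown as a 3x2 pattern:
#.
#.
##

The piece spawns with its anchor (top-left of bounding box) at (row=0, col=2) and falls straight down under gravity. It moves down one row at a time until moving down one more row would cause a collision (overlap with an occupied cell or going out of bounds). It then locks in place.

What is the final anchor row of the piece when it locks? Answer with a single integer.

Spawn at (row=0, col=2). Try each row:
  row 0: fits
  row 1: fits
  row 2: fits
  row 3: fits
  row 4: fits
  row 5: fits
  row 6: fits
  row 7: blocked -> lock at row 6

Answer: 6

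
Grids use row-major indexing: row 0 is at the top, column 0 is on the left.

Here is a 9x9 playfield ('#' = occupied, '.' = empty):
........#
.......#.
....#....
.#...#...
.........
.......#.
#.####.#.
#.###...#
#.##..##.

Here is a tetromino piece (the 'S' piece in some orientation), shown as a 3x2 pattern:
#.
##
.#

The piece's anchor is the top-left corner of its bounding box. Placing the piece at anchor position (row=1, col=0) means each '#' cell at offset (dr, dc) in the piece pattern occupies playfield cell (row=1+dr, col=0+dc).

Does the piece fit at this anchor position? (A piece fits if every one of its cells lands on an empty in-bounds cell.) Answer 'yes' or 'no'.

Answer: no

Derivation:
Check each piece cell at anchor (1, 0):
  offset (0,0) -> (1,0): empty -> OK
  offset (1,0) -> (2,0): empty -> OK
  offset (1,1) -> (2,1): empty -> OK
  offset (2,1) -> (3,1): occupied ('#') -> FAIL
All cells valid: no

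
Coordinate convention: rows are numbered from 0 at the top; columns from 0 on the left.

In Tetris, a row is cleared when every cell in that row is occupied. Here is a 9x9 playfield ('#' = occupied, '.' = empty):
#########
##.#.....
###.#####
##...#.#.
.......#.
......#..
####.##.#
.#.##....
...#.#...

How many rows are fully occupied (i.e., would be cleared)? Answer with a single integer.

Answer: 1

Derivation:
Check each row:
  row 0: 0 empty cells -> FULL (clear)
  row 1: 6 empty cells -> not full
  row 2: 1 empty cell -> not full
  row 3: 5 empty cells -> not full
  row 4: 8 empty cells -> not full
  row 5: 8 empty cells -> not full
  row 6: 2 empty cells -> not full
  row 7: 6 empty cells -> not full
  row 8: 7 empty cells -> not full
Total rows cleared: 1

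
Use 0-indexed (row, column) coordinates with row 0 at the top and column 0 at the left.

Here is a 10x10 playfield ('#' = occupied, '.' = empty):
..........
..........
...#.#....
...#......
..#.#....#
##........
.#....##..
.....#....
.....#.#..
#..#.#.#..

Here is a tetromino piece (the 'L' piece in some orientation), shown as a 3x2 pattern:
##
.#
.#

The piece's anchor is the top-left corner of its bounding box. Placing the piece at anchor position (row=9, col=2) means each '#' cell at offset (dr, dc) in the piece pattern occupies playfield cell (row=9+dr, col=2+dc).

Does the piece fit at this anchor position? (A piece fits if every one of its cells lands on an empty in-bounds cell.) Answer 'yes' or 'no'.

Answer: no

Derivation:
Check each piece cell at anchor (9, 2):
  offset (0,0) -> (9,2): empty -> OK
  offset (0,1) -> (9,3): occupied ('#') -> FAIL
  offset (1,1) -> (10,3): out of bounds -> FAIL
  offset (2,1) -> (11,3): out of bounds -> FAIL
All cells valid: no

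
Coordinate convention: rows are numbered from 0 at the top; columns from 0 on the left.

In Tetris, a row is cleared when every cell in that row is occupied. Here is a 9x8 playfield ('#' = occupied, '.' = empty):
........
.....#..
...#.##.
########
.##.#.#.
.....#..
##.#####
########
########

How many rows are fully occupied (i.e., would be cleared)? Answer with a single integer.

Check each row:
  row 0: 8 empty cells -> not full
  row 1: 7 empty cells -> not full
  row 2: 5 empty cells -> not full
  row 3: 0 empty cells -> FULL (clear)
  row 4: 4 empty cells -> not full
  row 5: 7 empty cells -> not full
  row 6: 1 empty cell -> not full
  row 7: 0 empty cells -> FULL (clear)
  row 8: 0 empty cells -> FULL (clear)
Total rows cleared: 3

Answer: 3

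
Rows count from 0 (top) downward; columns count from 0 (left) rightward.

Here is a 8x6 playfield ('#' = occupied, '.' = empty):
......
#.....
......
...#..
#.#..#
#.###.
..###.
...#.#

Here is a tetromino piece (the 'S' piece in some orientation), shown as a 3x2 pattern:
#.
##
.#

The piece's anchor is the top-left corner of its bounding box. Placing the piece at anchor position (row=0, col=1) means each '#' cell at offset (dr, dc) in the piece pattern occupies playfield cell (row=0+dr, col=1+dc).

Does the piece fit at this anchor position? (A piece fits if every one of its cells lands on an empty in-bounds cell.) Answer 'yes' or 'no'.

Check each piece cell at anchor (0, 1):
  offset (0,0) -> (0,1): empty -> OK
  offset (1,0) -> (1,1): empty -> OK
  offset (1,1) -> (1,2): empty -> OK
  offset (2,1) -> (2,2): empty -> OK
All cells valid: yes

Answer: yes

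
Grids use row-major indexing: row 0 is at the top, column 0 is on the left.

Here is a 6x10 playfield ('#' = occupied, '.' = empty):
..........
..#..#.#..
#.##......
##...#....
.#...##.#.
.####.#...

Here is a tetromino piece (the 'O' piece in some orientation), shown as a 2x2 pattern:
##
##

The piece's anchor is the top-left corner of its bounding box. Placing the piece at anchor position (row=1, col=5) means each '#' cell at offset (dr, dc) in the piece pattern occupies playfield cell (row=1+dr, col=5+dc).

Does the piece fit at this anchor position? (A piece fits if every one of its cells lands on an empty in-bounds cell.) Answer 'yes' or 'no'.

Check each piece cell at anchor (1, 5):
  offset (0,0) -> (1,5): occupied ('#') -> FAIL
  offset (0,1) -> (1,6): empty -> OK
  offset (1,0) -> (2,5): empty -> OK
  offset (1,1) -> (2,6): empty -> OK
All cells valid: no

Answer: no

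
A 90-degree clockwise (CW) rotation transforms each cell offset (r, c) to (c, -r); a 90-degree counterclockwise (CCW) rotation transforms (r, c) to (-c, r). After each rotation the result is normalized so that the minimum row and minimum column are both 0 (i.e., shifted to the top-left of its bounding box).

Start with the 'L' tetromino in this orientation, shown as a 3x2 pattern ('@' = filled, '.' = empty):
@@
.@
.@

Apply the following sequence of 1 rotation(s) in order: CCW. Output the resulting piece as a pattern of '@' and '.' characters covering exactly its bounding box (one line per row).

Answer: @@@
@..

Derivation:
Start:
@@
.@
.@
After rotation 1 (CCW):
@@@
@..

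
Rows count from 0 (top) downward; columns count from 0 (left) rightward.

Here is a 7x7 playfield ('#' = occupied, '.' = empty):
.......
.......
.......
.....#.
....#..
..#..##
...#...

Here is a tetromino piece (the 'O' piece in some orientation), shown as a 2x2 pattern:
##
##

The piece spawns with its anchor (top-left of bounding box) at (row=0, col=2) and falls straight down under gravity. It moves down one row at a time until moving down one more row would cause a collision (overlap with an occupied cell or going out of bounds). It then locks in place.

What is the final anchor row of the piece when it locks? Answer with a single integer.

Spawn at (row=0, col=2). Try each row:
  row 0: fits
  row 1: fits
  row 2: fits
  row 3: fits
  row 4: blocked -> lock at row 3

Answer: 3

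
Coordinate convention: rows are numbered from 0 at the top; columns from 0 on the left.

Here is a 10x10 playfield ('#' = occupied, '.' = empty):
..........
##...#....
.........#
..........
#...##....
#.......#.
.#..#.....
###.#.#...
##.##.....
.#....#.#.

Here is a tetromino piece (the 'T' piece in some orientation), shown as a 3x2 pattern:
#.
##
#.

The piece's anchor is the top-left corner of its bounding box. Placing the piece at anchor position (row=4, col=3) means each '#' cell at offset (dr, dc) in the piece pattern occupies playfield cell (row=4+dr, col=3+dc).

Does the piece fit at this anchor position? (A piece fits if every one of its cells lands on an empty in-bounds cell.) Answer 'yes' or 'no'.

Check each piece cell at anchor (4, 3):
  offset (0,0) -> (4,3): empty -> OK
  offset (1,0) -> (5,3): empty -> OK
  offset (1,1) -> (5,4): empty -> OK
  offset (2,0) -> (6,3): empty -> OK
All cells valid: yes

Answer: yes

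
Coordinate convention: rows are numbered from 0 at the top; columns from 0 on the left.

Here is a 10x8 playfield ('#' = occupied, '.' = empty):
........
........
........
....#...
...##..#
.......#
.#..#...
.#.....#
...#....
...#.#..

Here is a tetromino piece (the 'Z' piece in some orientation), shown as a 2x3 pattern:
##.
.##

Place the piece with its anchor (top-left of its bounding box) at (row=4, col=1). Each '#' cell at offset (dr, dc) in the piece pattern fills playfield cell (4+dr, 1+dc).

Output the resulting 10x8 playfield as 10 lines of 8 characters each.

Answer: ........
........
........
....#...
.####..#
..##...#
.#..#...
.#.....#
...#....
...#.#..

Derivation:
Fill (4+0,1+0) = (4,1)
Fill (4+0,1+1) = (4,2)
Fill (4+1,1+1) = (5,2)
Fill (4+1,1+2) = (5,3)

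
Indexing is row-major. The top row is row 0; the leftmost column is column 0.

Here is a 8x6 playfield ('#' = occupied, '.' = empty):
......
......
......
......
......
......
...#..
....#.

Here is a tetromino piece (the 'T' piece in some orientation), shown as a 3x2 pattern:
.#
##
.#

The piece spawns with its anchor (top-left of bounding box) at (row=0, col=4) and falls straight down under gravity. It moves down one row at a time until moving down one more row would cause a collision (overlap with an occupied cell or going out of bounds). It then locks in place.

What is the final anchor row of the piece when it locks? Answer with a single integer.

Answer: 5

Derivation:
Spawn at (row=0, col=4). Try each row:
  row 0: fits
  row 1: fits
  row 2: fits
  row 3: fits
  row 4: fits
  row 5: fits
  row 6: blocked -> lock at row 5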